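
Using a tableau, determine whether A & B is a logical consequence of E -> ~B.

No

Initial set: {(E -> ~B); ~(A & B)}.
(E -> ~B): β-rule — branch into ~E  //  ~B.
  branch 1 (add ~E):
    ~(A & B): β-rule — branch into ~A  //  ~B.
      branch 1.1 (add ~A):
        ○ open, literals {A=false, E=false}.
      branch 1.2 (add ~B):
        ○ open, literals {B=false, E=false}.
  branch 2 (add ~B):
    ~(A & B): β-rule — branch into ~A  //  ~B.
      branch 2.1 (add ~A):
        ○ open, literals {A=false, B=false}.
      branch 2.2 (add ~B):
        ○ open, literals {B=false}.
0 branches closed, 4 open.
An open branch gives a countermodel: A=false, E=false (unmentioned atoms arbitrary); the premises hold there but the conclusion fails.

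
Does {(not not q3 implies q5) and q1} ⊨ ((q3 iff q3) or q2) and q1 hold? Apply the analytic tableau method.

Yes

Initial set: {((not not q3 implies q5) and q1); not (((q3 iff q3) or q2) and q1)}.
((not not q3 implies q5) and q1): α-rule — add (not not q3 implies q5), q1.
not (((q3 iff q3) or q2) and q1): β-rule — branch into not ((q3 iff q3) or q2)  //  not q1.
  branch 1 (add not ((q3 iff q3) or q2)):
    not ((q3 iff q3) or q2): α-rule — add not (q3 iff q3), not q2.
    (not not q3 implies q5): β-rule — branch into not not not q3  //  q5.
      branch 1.1 (add not not not q3):
        not not not q3: drop double negation, giving not q3.
        not (q3 iff q3): β-rule — branch into q3, not q3  //  not q3, q3.
          branch 1.1.1 (add q3, not q3):
            × closes — contains both q3 and not q3.
          branch 1.1.2 (add not q3, q3):
            × closes — contains both q3 and not q3.
      branch 1.2 (add q5):
        not (q3 iff q3): β-rule — branch into q3, not q3  //  not q3, q3.
          branch 1.2.1 (add q3, not q3):
            × closes — contains both q3 and not q3.
          branch 1.2.2 (add not q3, q3):
            × closes — contains both q3 and not q3.
  branch 2 (add not q1):
    × closes — contains both q1 and not q1.
All 5 branches close.
Every branch closed, so the premises entail the conclusion.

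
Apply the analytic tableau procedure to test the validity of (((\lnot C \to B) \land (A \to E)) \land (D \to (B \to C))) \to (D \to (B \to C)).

Valid

Assume the negation and expand:
Initial set: {\lnot ((((\lnot C \to B) \land (A \to E)) \land (D \to (B \to C))) \to (D \to (B \to C)))}.
\lnot ((((\lnot C \to B) \land (A \to E)) \land (D \to (B \to C))) \to (D \to (B \to C))): α-rule — add (((\lnot C \to B) \land (A \to E)) \land (D \to (B \to C))), \lnot (D \to (B \to C)).
(((\lnot C \to B) \land (A \to E)) \land (D \to (B \to C))): α-rule — add ((\lnot C \to B) \land (A \to E)), (D \to (B \to C)).
\lnot (D \to (B \to C)): α-rule — add D, \lnot (B \to C).
((\lnot C \to B) \land (A \to E)): α-rule — add (\lnot C \to B), (A \to E).
\lnot (B \to C): α-rule — add B, \lnot C.
(D \to (B \to C)): β-rule — branch into \lnot D  //  (B \to C).
  branch 1 (add \lnot D):
    × closes — contains both D and \lnot D.
  branch 2 (add (B \to C)):
    (\lnot C \to B): β-rule — branch into \lnot \lnot C  //  B.
      branch 2.1 (add \lnot \lnot C):
        × closes — contains both C and \lnot C.
      branch 2.2 (add B):
        (A \to E): β-rule — branch into \lnot A  //  E.
          branch 2.2.1 (add \lnot A):
            (B \to C): β-rule — branch into \lnot B  //  C.
              branch 2.2.1.1 (add \lnot B):
                × closes — contains both B and \lnot B.
              branch 2.2.1.2 (add C):
                × closes — contains both C and \lnot C.
          branch 2.2.2 (add E):
            (B \to C): β-rule — branch into \lnot B  //  C.
              branch 2.2.2.1 (add \lnot B):
                × closes — contains both B and \lnot B.
              branch 2.2.2.2 (add C):
                × closes — contains both C and \lnot C.
All 6 branches close.
Every branch closed, so the negation is unsatisfiable and the formula is valid.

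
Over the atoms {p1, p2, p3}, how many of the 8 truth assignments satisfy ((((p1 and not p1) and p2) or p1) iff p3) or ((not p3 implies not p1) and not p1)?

6

Initial set: {(((((p1 and not p1) and p2) or p1) iff p3) or ((not p3 implies not p1) and not p1))}.
(((((p1 and not p1) and p2) or p1) iff p3) or ((not p3 implies not p1) and not p1)): β-rule — branch into ((((p1 and not p1) and p2) or p1) iff p3)  //  ((not p3 implies not p1) and not p1).
  branch 1 (add ((((p1 and not p1) and p2) or p1) iff p3)):
    ((((p1 and not p1) and p2) or p1) iff p3): β-rule — branch into (((p1 and not p1) and p2) or p1), p3  //  not (((p1 and not p1) and p2) or p1), not p3.
      branch 1.1 (add (((p1 and not p1) and p2) or p1), p3):
        (((p1 and not p1) and p2) or p1): β-rule — branch into ((p1 and not p1) and p2)  //  p1.
          branch 1.1.1 (add ((p1 and not p1) and p2)):
            ((p1 and not p1) and p2): α-rule — add (p1 and not p1), p2.
            (p1 and not p1): α-rule — add p1, not p1.
            × closes — contains both p1 and not p1.
          branch 1.1.2 (add p1):
            ○ open, literals {p1=T, p3=T}.
      branch 1.2 (add not (((p1 and not p1) and p2) or p1), not p3):
        not (((p1 and not p1) and p2) or p1): α-rule — add not ((p1 and not p1) and p2), not p1.
        not ((p1 and not p1) and p2): β-rule — branch into not (p1 and not p1)  //  not p2.
          branch 1.2.1 (add not (p1 and not p1)):
            not (p1 and not p1): β-rule — branch into not p1  //  not not p1.
              branch 1.2.1.1 (add not p1):
                ○ open, literals {p1=F, p3=F}.
              branch 1.2.1.2 (add not not p1):
                × closes — contains both p1 and not p1.
          branch 1.2.2 (add not p2):
            ○ open, literals {p1=F, p2=F, p3=F}.
  branch 2 (add ((not p3 implies not p1) and not p1)):
    ((not p3 implies not p1) and not p1): α-rule — add (not p3 implies not p1), not p1.
    (not p3 implies not p1): β-rule — branch into not not p3  //  not p1.
      branch 2.1 (add not not p3):
        ○ open, literals {p1=F, p3=T}.
      branch 2.2 (add not p1):
        ○ open, literals {p1=F}.
2 branches closed, 5 open.
Each open branch fixes some atoms; the unmentioned ones are free. Counting distinct full assignments: branch {p1=T, p3=T} (p2) contributes 2 new; branch {p1=F, p3=F} (p2) contributes 2 new; branch {p1=F, p2=F, p3=F} (none free) contributes 0 new; branch {p1=F, p3=T} (p2) contributes 2 new; branch {p1=F} (p2, p3) contributes 0 new. Total: 6.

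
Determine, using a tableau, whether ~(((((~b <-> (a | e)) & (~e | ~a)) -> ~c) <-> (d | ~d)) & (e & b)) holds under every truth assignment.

Assume the negation and expand:
Initial set: {~~(((((~b <-> (a | e)) & (~e | ~a)) -> ~c) <-> (d | ~d)) & (e & b))}.
~~(((((~b <-> (a | e)) & (~e | ~a)) -> ~c) <-> (d | ~d)) & (e & b)): α-rule — add ((((~b <-> (a | e)) & (~e | ~a)) -> ~c) <-> (d | ~d)), (e & b).
(e & b): α-rule — add e, b.
((((~b <-> (a | e)) & (~e | ~a)) -> ~c) <-> (d | ~d)): β-rule — branch into (((~b <-> (a | e)) & (~e | ~a)) -> ~c), (d | ~d)  //  ~(((~b <-> (a | e)) & (~e | ~a)) -> ~c), ~(d | ~d).
  branch 1 (add (((~b <-> (a | e)) & (~e | ~a)) -> ~c), (d | ~d)):
    (((~b <-> (a | e)) & (~e | ~a)) -> ~c): β-rule — branch into ~((~b <-> (a | e)) & (~e | ~a))  //  ~c.
      branch 1.1 (add ~((~b <-> (a | e)) & (~e | ~a))):
        (d | ~d): β-rule — branch into d  //  ~d.
          branch 1.1.1 (add d):
            ~((~b <-> (a | e)) & (~e | ~a)): β-rule — branch into ~(~b <-> (a | e))  //  ~(~e | ~a).
              branch 1.1.1.1 (add ~(~b <-> (a | e))):
                ~(~b <-> (a | e)): β-rule — branch into ~b, ~(a | e)  //  ~~b, (a | e).
                  branch 1.1.1.1.1 (add ~b, ~(a | e)):
                    × closes — contains both b and ~b.
                  branch 1.1.1.1.2 (add ~~b, (a | e)):
                    (a | e): β-rule — branch into a  //  e.
                      branch 1.1.1.1.2.1 (add a):
                        ○ open, literals {a=true, b=true, d=true, e=true}.
                      branch 1.1.1.1.2.2 (add e):
                        ○ open, literals {b=true, d=true, e=true}.
              branch 1.1.1.2 (add ~(~e | ~a)):
                ~(~e | ~a): α-rule — add ~~e, ~~a.
                ○ open, literals {a=true, b=true, d=true, e=true}.
          branch 1.1.2 (add ~d):
            ~((~b <-> (a | e)) & (~e | ~a)): β-rule — branch into ~(~b <-> (a | e))  //  ~(~e | ~a).
              branch 1.1.2.1 (add ~(~b <-> (a | e))):
                ~(~b <-> (a | e)): β-rule — branch into ~b, ~(a | e)  //  ~~b, (a | e).
                  branch 1.1.2.1.1 (add ~b, ~(a | e)):
                    × closes — contains both b and ~b.
                  branch 1.1.2.1.2 (add ~~b, (a | e)):
                    (a | e): β-rule — branch into a  //  e.
                      branch 1.1.2.1.2.1 (add a):
                        ○ open, literals {a=true, b=true, d=false, e=true}.
                      branch 1.1.2.1.2.2 (add e):
                        ○ open, literals {b=true, d=false, e=true}.
              branch 1.1.2.2 (add ~(~e | ~a)):
                ~(~e | ~a): α-rule — add ~~e, ~~a.
                ○ open, literals {a=true, b=true, d=false, e=true}.
      branch 1.2 (add ~c):
        (d | ~d): β-rule — branch into d  //  ~d.
          branch 1.2.1 (add d):
            ○ open, literals {b=true, c=false, d=true, e=true}.
          branch 1.2.2 (add ~d):
            ○ open, literals {b=true, c=false, d=false, e=true}.
  branch 2 (add ~(((~b <-> (a | e)) & (~e | ~a)) -> ~c), ~(d | ~d)):
    ~(((~b <-> (a | e)) & (~e | ~a)) -> ~c): α-rule — add ((~b <-> (a | e)) & (~e | ~a)), ~~c.
    ~(d | ~d): α-rule — add ~d, ~~d.
    × closes — contains both d and ~d.
3 branches closed, 8 open.
An open branch gives a countermodel: a=true, b=true, d=true, e=true (unmentioned atoms arbitrary); under it the original formula is false.

Not valid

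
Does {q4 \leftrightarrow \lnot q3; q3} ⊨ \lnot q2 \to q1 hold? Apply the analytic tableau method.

Initial set: {(q4 \leftrightarrow \lnot q3); q3; \lnot (\lnot q2 \to q1)}.
\lnot (\lnot q2 \to q1): α-rule — add \lnot q2, \lnot q1.
(q4 \leftrightarrow \lnot q3): β-rule — branch into q4, \lnot q3  //  \lnot q4, \lnot \lnot q3.
  branch 1 (add q4, \lnot q3):
    × closes — contains both q3 and \lnot q3.
  branch 2 (add \lnot q4, \lnot \lnot q3):
    ○ open, literals {q1=false, q2=false, q3=true, q4=false}.
1 branch closed, 1 open.
An open branch gives a countermodel: q1=false, q2=false, q3=true, q4=false (unmentioned atoms arbitrary); the premises hold there but the conclusion fails.

No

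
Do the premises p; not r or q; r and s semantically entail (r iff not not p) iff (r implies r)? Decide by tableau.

Initial set: {p; (not r or q); (r and s); not ((r iff not not p) iff (r implies r))}.
(r and s): α-rule — add r, s.
(not r or q): β-rule — branch into not r  //  q.
  branch 1 (add not r):
    × closes — contains both r and not r.
  branch 2 (add q):
    not ((r iff not not p) iff (r implies r)): β-rule — branch into (r iff not not p), not (r implies r)  //  not (r iff not not p), (r implies r).
      branch 2.1 (add (r iff not not p), not (r implies r)):
        not (r implies r): α-rule — add r, not r.
        × closes — contains both r and not r.
      branch 2.2 (add not (r iff not not p), (r implies r)):
        not (r iff not not p): β-rule — branch into r, not not not p  //  not r, not not p.
          branch 2.2.1 (add r, not not not p):
            not not not p: drop double negation, giving not p.
            × closes — contains both p and not p.
          branch 2.2.2 (add not r, not not p):
            × closes — contains both r and not r.
All 4 branches close.
Every branch closed, so the premises entail the conclusion.

Yes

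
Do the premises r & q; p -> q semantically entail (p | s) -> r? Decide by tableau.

Yes

Initial set: {(r & q); (p -> q); ~((p | s) -> r)}.
(r & q): α-rule — add r, q.
~((p | s) -> r): α-rule — add (p | s), ~r.
× closes — contains both r and ~r.
All 1 branch closes.
Every branch closed, so the premises entail the conclusion.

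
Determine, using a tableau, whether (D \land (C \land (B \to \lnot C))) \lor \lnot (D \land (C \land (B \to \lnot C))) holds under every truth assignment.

Valid

Assume the negation and expand:
Initial set: {\lnot ((D \land (C \land (B \to \lnot C))) \lor \lnot (D \land (C \land (B \to \lnot C))))}.
\lnot ((D \land (C \land (B \to \lnot C))) \lor \lnot (D \land (C \land (B \to \lnot C)))): α-rule — add \lnot (D \land (C \land (B \to \lnot C))), \lnot \lnot (D \land (C \land (B \to \lnot C))).
\lnot \lnot (D \land (C \land (B \to \lnot C))): α-rule — add D, (C \land (B \to \lnot C)).
(C \land (B \to \lnot C)): α-rule — add C, (B \to \lnot C).
\lnot (D \land (C \land (B \to \lnot C))): β-rule — branch into \lnot D  //  \lnot (C \land (B \to \lnot C)).
  branch 1 (add \lnot D):
    × closes — contains both D and \lnot D.
  branch 2 (add \lnot (C \land (B \to \lnot C))):
    (B \to \lnot C): β-rule — branch into \lnot B  //  \lnot C.
      branch 2.1 (add \lnot B):
        \lnot (C \land (B \to \lnot C)): β-rule — branch into \lnot C  //  \lnot (B \to \lnot C).
          branch 2.1.1 (add \lnot C):
            × closes — contains both C and \lnot C.
          branch 2.1.2 (add \lnot (B \to \lnot C)):
            \lnot (B \to \lnot C): α-rule — add B, \lnot \lnot C.
            × closes — contains both B and \lnot B.
      branch 2.2 (add \lnot C):
        × closes — contains both C and \lnot C.
All 4 branches close.
Every branch closed, so the negation is unsatisfiable and the formula is valid.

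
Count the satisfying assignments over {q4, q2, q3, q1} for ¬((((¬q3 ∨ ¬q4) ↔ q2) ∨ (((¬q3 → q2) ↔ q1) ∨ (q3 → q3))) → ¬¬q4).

Initial set: {T ¬((((¬q3 ∨ ¬q4) ↔ q2) ∨ (((¬q3 → q2) ↔ q1) ∨ (q3 → q3))) → ¬¬q4)}.
T ¬((((¬q3 ∨ ¬q4) ↔ q2) ∨ (((¬q3 → q2) ↔ q1) ∨ (q3 → q3))) → ¬¬q4): α-rule — add T (((¬q3 ∨ ¬q4) ↔ q2) ∨ (((¬q3 → q2) ↔ q1) ∨ (q3 → q3))), F ¬¬q4.
F ¬¬q4: drop double negation, giving F q4.
T (((¬q3 ∨ ¬q4) ↔ q2) ∨ (((¬q3 → q2) ↔ q1) ∨ (q3 → q3))): β-rule — branch into T ((¬q3 ∨ ¬q4) ↔ q2)  //  T (((¬q3 → q2) ↔ q1) ∨ (q3 → q3)).
  branch 1 (add T ((¬q3 ∨ ¬q4) ↔ q2)):
    T ((¬q3 ∨ ¬q4) ↔ q2): β-rule — branch into T (¬q3 ∨ ¬q4), T q2  //  F (¬q3 ∨ ¬q4), F q2.
      branch 1.1 (add T (¬q3 ∨ ¬q4), T q2):
        T (¬q3 ∨ ¬q4): β-rule — branch into T ¬q3  //  T ¬q4.
          branch 1.1.1 (add T ¬q3):
            ○ open, literals {q2=1, q3=0, q4=0}.
          branch 1.1.2 (add T ¬q4):
            ○ open, literals {q2=1, q4=0}.
      branch 1.2 (add F (¬q3 ∨ ¬q4), F q2):
        F (¬q3 ∨ ¬q4): α-rule — add F ¬q3, F ¬q4.
        × closes — contains both q4 and ¬q4.
  branch 2 (add T (((¬q3 → q2) ↔ q1) ∨ (q3 → q3))):
    T (((¬q3 → q2) ↔ q1) ∨ (q3 → q3)): β-rule — branch into T ((¬q3 → q2) ↔ q1)  //  T (q3 → q3).
      branch 2.1 (add T ((¬q3 → q2) ↔ q1)):
        T ((¬q3 → q2) ↔ q1): β-rule — branch into T (¬q3 → q2), T q1  //  F (¬q3 → q2), F q1.
          branch 2.1.1 (add T (¬q3 → q2), T q1):
            T (¬q3 → q2): β-rule — branch into F ¬q3  //  T q2.
              branch 2.1.1.1 (add F ¬q3):
                ○ open, literals {q1=1, q3=1, q4=0}.
              branch 2.1.1.2 (add T q2):
                ○ open, literals {q1=1, q2=1, q4=0}.
          branch 2.1.2 (add F (¬q3 → q2), F q1):
            F (¬q3 → q2): α-rule — add T ¬q3, F q2.
            ○ open, literals {q1=0, q2=0, q3=0, q4=0}.
      branch 2.2 (add T (q3 → q3)):
        T (q3 → q3): β-rule — branch into F q3  //  T q3.
          branch 2.2.1 (add F q3):
            ○ open, literals {q3=0, q4=0}.
          branch 2.2.2 (add T q3):
            ○ open, literals {q3=1, q4=0}.
1 branch closed, 7 open.
Each open branch fixes some atoms; the unmentioned ones are free. Counting distinct full assignments: branch {q2=1, q3=0, q4=0} (q1) contributes 2 new; branch {q2=1, q4=0} (q3, q1) contributes 2 new; branch {q1=1, q3=1, q4=0} (q2) contributes 1 new; branch {q1=1, q2=1, q4=0} (q3) contributes 0 new; branch {q1=0, q2=0, q3=0, q4=0} (none free) contributes 1 new; branch {q3=0, q4=0} (q2, q1) contributes 1 new; branch {q3=1, q4=0} (q2, q1) contributes 1 new. Total: 8.

8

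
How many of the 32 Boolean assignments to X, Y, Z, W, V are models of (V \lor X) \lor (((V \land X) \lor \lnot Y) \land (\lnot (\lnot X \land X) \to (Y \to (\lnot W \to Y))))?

Initial set: {((V \lor X) \lor (((V \land X) \lor \lnot Y) \land (\lnot (\lnot X \land X) \to (Y \to (\lnot W \to Y)))))}.
((V \lor X) \lor (((V \land X) \lor \lnot Y) \land (\lnot (\lnot X \land X) \to (Y \to (\lnot W \to Y))))): β-rule — branch into (V \lor X)  //  (((V \land X) \lor \lnot Y) \land (\lnot (\lnot X \land X) \to (Y \to (\lnot W \to Y)))).
  branch 1 (add (V \lor X)):
    (V \lor X): β-rule — branch into V  //  X.
      branch 1.1 (add V):
        ○ open, literals {V=T}.
      branch 1.2 (add X):
        ○ open, literals {X=T}.
  branch 2 (add (((V \land X) \lor \lnot Y) \land (\lnot (\lnot X \land X) \to (Y \to (\lnot W \to Y))))):
    (((V \land X) \lor \lnot Y) \land (\lnot (\lnot X \land X) \to (Y \to (\lnot W \to Y)))): α-rule — add ((V \land X) \lor \lnot Y), (\lnot (\lnot X \land X) \to (Y \to (\lnot W \to Y))).
    ((V \land X) \lor \lnot Y): β-rule — branch into (V \land X)  //  \lnot Y.
      branch 2.1 (add (V \land X)):
        (V \land X): α-rule — add V, X.
        (\lnot (\lnot X \land X) \to (Y \to (\lnot W \to Y))): β-rule — branch into \lnot \lnot (\lnot X \land X)  //  (Y \to (\lnot W \to Y)).
          branch 2.1.1 (add \lnot \lnot (\lnot X \land X)):
            \lnot \lnot (\lnot X \land X): α-rule — add \lnot X, X.
            × closes — contains both X and \lnot X.
          branch 2.1.2 (add (Y \to (\lnot W \to Y))):
            (Y \to (\lnot W \to Y)): β-rule — branch into \lnot Y  //  (\lnot W \to Y).
              branch 2.1.2.1 (add \lnot Y):
                ○ open, literals {V=T, X=T, Y=F}.
              branch 2.1.2.2 (add (\lnot W \to Y)):
                (\lnot W \to Y): β-rule — branch into \lnot \lnot W  //  Y.
                  branch 2.1.2.2.1 (add \lnot \lnot W):
                    ○ open, literals {V=T, W=T, X=T}.
                  branch 2.1.2.2.2 (add Y):
                    ○ open, literals {V=T, X=T, Y=T}.
      branch 2.2 (add \lnot Y):
        (\lnot (\lnot X \land X) \to (Y \to (\lnot W \to Y))): β-rule — branch into \lnot \lnot (\lnot X \land X)  //  (Y \to (\lnot W \to Y)).
          branch 2.2.1 (add \lnot \lnot (\lnot X \land X)):
            \lnot \lnot (\lnot X \land X): α-rule — add \lnot X, X.
            × closes — contains both X and \lnot X.
          branch 2.2.2 (add (Y \to (\lnot W \to Y))):
            (Y \to (\lnot W \to Y)): β-rule — branch into \lnot Y  //  (\lnot W \to Y).
              branch 2.2.2.1 (add \lnot Y):
                ○ open, literals {Y=F}.
              branch 2.2.2.2 (add (\lnot W \to Y)):
                (\lnot W \to Y): β-rule — branch into \lnot \lnot W  //  Y.
                  branch 2.2.2.2.1 (add \lnot \lnot W):
                    ○ open, literals {W=T, Y=F}.
                  branch 2.2.2.2.2 (add Y):
                    × closes — contains both Y and \lnot Y.
3 branches closed, 7 open.
Each open branch fixes some atoms; the unmentioned ones are free. Counting distinct full assignments: branch {V=T} (X, Y, Z, W) contributes 16 new; branch {X=T} (Y, Z, W, V) contributes 8 new; branch {V=T, X=T, Y=F} (Z, W) contributes 0 new; branch {V=T, W=T, X=T} (Y, Z) contributes 0 new; branch {V=T, X=T, Y=T} (Z, W) contributes 0 new; branch {Y=F} (X, Z, W, V) contributes 4 new; branch {W=T, Y=F} (X, Z, V) contributes 0 new. Total: 28.

28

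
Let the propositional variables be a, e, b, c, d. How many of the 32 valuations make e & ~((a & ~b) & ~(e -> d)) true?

14

Initial set: {(e & ~((a & ~b) & ~(e -> d)))}.
(e & ~((a & ~b) & ~(e -> d))): α-rule — add e, ~((a & ~b) & ~(e -> d)).
~((a & ~b) & ~(e -> d)): β-rule — branch into ~(a & ~b)  //  ~~(e -> d).
  branch 1 (add ~(a & ~b)):
    ~(a & ~b): β-rule — branch into ~a  //  ~~b.
      branch 1.1 (add ~a):
        ○ open, literals {a=false, e=true}.
      branch 1.2 (add ~~b):
        ○ open, literals {b=true, e=true}.
  branch 2 (add ~~(e -> d)):
    ~~(e -> d): β-rule — branch into ~e  //  d.
      branch 2.1 (add ~e):
        × closes — contains both e and ~e.
      branch 2.2 (add d):
        ○ open, literals {d=true, e=true}.
1 branch closed, 3 open.
Each open branch fixes some atoms; the unmentioned ones are free. Counting distinct full assignments: branch {a=false, e=true} (b, c, d) contributes 8 new; branch {b=true, e=true} (a, c, d) contributes 4 new; branch {d=true, e=true} (a, b, c) contributes 2 new. Total: 14.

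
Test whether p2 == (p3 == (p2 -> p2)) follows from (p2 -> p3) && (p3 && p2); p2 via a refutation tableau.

Initial set: {((p2 -> p3) && (p3 && p2)); p2; !(p2 == (p3 == (p2 -> p2)))}.
((p2 -> p3) && (p3 && p2)): α-rule — add (p2 -> p3), (p3 && p2).
(p3 && p2): α-rule — add p3, p2.
!(p2 == (p3 == (p2 -> p2))): β-rule — branch into p2, !(p3 == (p2 -> p2))  //  !p2, (p3 == (p2 -> p2)).
  branch 1 (add p2, !(p3 == (p2 -> p2))):
    (p2 -> p3): β-rule — branch into !p2  //  p3.
      branch 1.1 (add !p2):
        × closes — contains both p2 and !p2.
      branch 1.2 (add p3):
        !(p3 == (p2 -> p2)): β-rule — branch into p3, !(p2 -> p2)  //  !p3, (p2 -> p2).
          branch 1.2.1 (add p3, !(p2 -> p2)):
            !(p2 -> p2): α-rule — add p2, !p2.
            × closes — contains both p2 and !p2.
          branch 1.2.2 (add !p3, (p2 -> p2)):
            × closes — contains both p3 and !p3.
  branch 2 (add !p2, (p3 == (p2 -> p2))):
    × closes — contains both p2 and !p2.
All 4 branches close.
Every branch closed, so the premises entail the conclusion.

Yes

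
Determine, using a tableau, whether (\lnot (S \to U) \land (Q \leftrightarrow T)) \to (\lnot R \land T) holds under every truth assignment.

Not valid

Assume the negation and expand:
Initial set: {\lnot ((\lnot (S \to U) \land (Q \leftrightarrow T)) \to (\lnot R \land T))}.
\lnot ((\lnot (S \to U) \land (Q \leftrightarrow T)) \to (\lnot R \land T)): α-rule — add (\lnot (S \to U) \land (Q \leftrightarrow T)), \lnot (\lnot R \land T).
(\lnot (S \to U) \land (Q \leftrightarrow T)): α-rule — add \lnot (S \to U), (Q \leftrightarrow T).
\lnot (S \to U): α-rule — add S, \lnot U.
\lnot (\lnot R \land T): β-rule — branch into \lnot \lnot R  //  \lnot T.
  branch 1 (add \lnot \lnot R):
    (Q \leftrightarrow T): β-rule — branch into Q, T  //  \lnot Q, \lnot T.
      branch 1.1 (add Q, T):
        ○ open, literals {Q=1, R=1, S=1, T=1, U=0}.
      branch 1.2 (add \lnot Q, \lnot T):
        ○ open, literals {Q=0, R=1, S=1, T=0, U=0}.
  branch 2 (add \lnot T):
    (Q \leftrightarrow T): β-rule — branch into Q, T  //  \lnot Q, \lnot T.
      branch 2.1 (add Q, T):
        × closes — contains both T and \lnot T.
      branch 2.2 (add \lnot Q, \lnot T):
        ○ open, literals {Q=0, S=1, T=0, U=0}.
1 branch closed, 3 open.
An open branch gives a countermodel: Q=1, R=1, S=1, T=1, U=0 (unmentioned atoms arbitrary); under it the original formula is false.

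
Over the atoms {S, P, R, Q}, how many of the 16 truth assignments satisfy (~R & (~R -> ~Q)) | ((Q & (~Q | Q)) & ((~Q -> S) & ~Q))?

4

Initial set: {((~R & (~R -> ~Q)) | ((Q & (~Q | Q)) & ((~Q -> S) & ~Q)))}.
((~R & (~R -> ~Q)) | ((Q & (~Q | Q)) & ((~Q -> S) & ~Q))): β-rule — branch into (~R & (~R -> ~Q))  //  ((Q & (~Q | Q)) & ((~Q -> S) & ~Q)).
  branch 1 (add (~R & (~R -> ~Q))):
    (~R & (~R -> ~Q)): α-rule — add ~R, (~R -> ~Q).
    (~R -> ~Q): β-rule — branch into ~~R  //  ~Q.
      branch 1.1 (add ~~R):
        × closes — contains both R and ~R.
      branch 1.2 (add ~Q):
        ○ open, literals {Q=false, R=false}.
  branch 2 (add ((Q & (~Q | Q)) & ((~Q -> S) & ~Q))):
    ((Q & (~Q | Q)) & ((~Q -> S) & ~Q)): α-rule — add (Q & (~Q | Q)), ((~Q -> S) & ~Q).
    (Q & (~Q | Q)): α-rule — add Q, (~Q | Q).
    ((~Q -> S) & ~Q): α-rule — add (~Q -> S), ~Q.
    × closes — contains both Q and ~Q.
2 branches closed, 1 open.
Each open branch fixes some atoms; the unmentioned ones are free. Counting distinct full assignments: branch {Q=false, R=false} (S, P) contributes 4 new. Total: 4.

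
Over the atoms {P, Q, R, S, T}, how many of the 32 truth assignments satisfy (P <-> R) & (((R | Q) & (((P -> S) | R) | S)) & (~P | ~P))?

4

Initial set: {((P <-> R) & (((R | Q) & (((P -> S) | R) | S)) & (~P | ~P)))}.
((P <-> R) & (((R | Q) & (((P -> S) | R) | S)) & (~P | ~P))): α-rule — add (P <-> R), (((R | Q) & (((P -> S) | R) | S)) & (~P | ~P)).
(((R | Q) & (((P -> S) | R) | S)) & (~P | ~P)): α-rule — add ((R | Q) & (((P -> S) | R) | S)), (~P | ~P).
((R | Q) & (((P -> S) | R) | S)): α-rule — add (R | Q), (((P -> S) | R) | S).
(P <-> R): β-rule — branch into P, R  //  ~P, ~R.
  branch 1 (add P, R):
    (~P | ~P): β-rule — branch into ~P  //  ~P.
      branch 1.1 (add ~P):
        × closes — contains both P and ~P.
      branch 1.2 (add ~P):
        × closes — contains both P and ~P.
  branch 2 (add ~P, ~R):
    (~P | ~P): β-rule — branch into ~P  //  ~P.
      branch 2.1 (add ~P):
        (R | Q): β-rule — branch into R  //  Q.
          branch 2.1.1 (add R):
            × closes — contains both R and ~R.
          branch 2.1.2 (add Q):
            (((P -> S) | R) | S): β-rule — branch into ((P -> S) | R)  //  S.
              branch 2.1.2.1 (add ((P -> S) | R)):
                ((P -> S) | R): β-rule — branch into (P -> S)  //  R.
                  branch 2.1.2.1.1 (add (P -> S)):
                    (P -> S): β-rule — branch into ~P  //  S.
                      branch 2.1.2.1.1.1 (add ~P):
                        ○ open, literals {P=0, Q=1, R=0}.
                      branch 2.1.2.1.1.2 (add S):
                        ○ open, literals {P=0, Q=1, R=0, S=1}.
                  branch 2.1.2.1.2 (add R):
                    × closes — contains both R and ~R.
              branch 2.1.2.2 (add S):
                ○ open, literals {P=0, Q=1, R=0, S=1}.
      branch 2.2 (add ~P):
        (R | Q): β-rule — branch into R  //  Q.
          branch 2.2.1 (add R):
            × closes — contains both R and ~R.
          branch 2.2.2 (add Q):
            (((P -> S) | R) | S): β-rule — branch into ((P -> S) | R)  //  S.
              branch 2.2.2.1 (add ((P -> S) | R)):
                ((P -> S) | R): β-rule — branch into (P -> S)  //  R.
                  branch 2.2.2.1.1 (add (P -> S)):
                    (P -> S): β-rule — branch into ~P  //  S.
                      branch 2.2.2.1.1.1 (add ~P):
                        ○ open, literals {P=0, Q=1, R=0}.
                      branch 2.2.2.1.1.2 (add S):
                        ○ open, literals {P=0, Q=1, R=0, S=1}.
                  branch 2.2.2.1.2 (add R):
                    × closes — contains both R and ~R.
              branch 2.2.2.2 (add S):
                ○ open, literals {P=0, Q=1, R=0, S=1}.
6 branches closed, 6 open.
Each open branch fixes some atoms; the unmentioned ones are free. Counting distinct full assignments: branch {P=0, Q=1, R=0} (S, T) contributes 4 new; branch {P=0, Q=1, R=0, S=1} (T) contributes 0 new; branch {P=0, Q=1, R=0, S=1} (T) contributes 0 new; branch {P=0, Q=1, R=0} (S, T) contributes 0 new; branch {P=0, Q=1, R=0, S=1} (T) contributes 0 new; branch {P=0, Q=1, R=0, S=1} (T) contributes 0 new. Total: 4.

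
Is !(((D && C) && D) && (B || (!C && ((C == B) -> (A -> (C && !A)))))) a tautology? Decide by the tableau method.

Assume the negation and expand:
Initial set: {F !(((D && C) && D) && (B || (!C && ((C == B) -> (A -> (C && !A))))))}.
F !(((D && C) && D) && (B || (!C && ((C == B) -> (A -> (C && !A)))))): α-rule — add T ((D && C) && D), T (B || (!C && ((C == B) -> (A -> (C && !A))))).
T ((D && C) && D): α-rule — add T (D && C), T D.
T (D && C): α-rule — add T D, T C.
T (B || (!C && ((C == B) -> (A -> (C && !A))))): β-rule — branch into T B  //  T (!C && ((C == B) -> (A -> (C && !A)))).
  branch 1 (add T B):
    ○ open, literals {B=true, C=true, D=true}.
  branch 2 (add T (!C && ((C == B) -> (A -> (C && !A))))):
    T (!C && ((C == B) -> (A -> (C && !A)))): α-rule — add T !C, T ((C == B) -> (A -> (C && !A))).
    × closes — contains both C and !C.
1 branch closed, 1 open.
An open branch gives a countermodel: B=true, C=true, D=true (unmentioned atoms arbitrary); under it the original formula is false.

Not valid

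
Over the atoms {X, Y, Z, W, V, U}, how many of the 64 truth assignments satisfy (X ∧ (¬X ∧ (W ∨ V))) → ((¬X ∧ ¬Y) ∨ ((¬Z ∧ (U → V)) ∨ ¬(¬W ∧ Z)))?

64

Initial set: {((X ∧ (¬X ∧ (W ∨ V))) → ((¬X ∧ ¬Y) ∨ ((¬Z ∧ (U → V)) ∨ ¬(¬W ∧ Z))))}.
((X ∧ (¬X ∧ (W ∨ V))) → ((¬X ∧ ¬Y) ∨ ((¬Z ∧ (U → V)) ∨ ¬(¬W ∧ Z)))): β-rule — branch into ¬(X ∧ (¬X ∧ (W ∨ V)))  //  ((¬X ∧ ¬Y) ∨ ((¬Z ∧ (U → V)) ∨ ¬(¬W ∧ Z))).
  branch 1 (add ¬(X ∧ (¬X ∧ (W ∨ V)))):
    ¬(X ∧ (¬X ∧ (W ∨ V))): β-rule — branch into ¬X  //  ¬(¬X ∧ (W ∨ V)).
      branch 1.1 (add ¬X):
        ○ open, literals {X=false}.
      branch 1.2 (add ¬(¬X ∧ (W ∨ V))):
        ¬(¬X ∧ (W ∨ V)): β-rule — branch into ¬¬X  //  ¬(W ∨ V).
          branch 1.2.1 (add ¬¬X):
            ○ open, literals {X=true}.
          branch 1.2.2 (add ¬(W ∨ V)):
            ¬(W ∨ V): α-rule — add ¬W, ¬V.
            ○ open, literals {V=false, W=false}.
  branch 2 (add ((¬X ∧ ¬Y) ∨ ((¬Z ∧ (U → V)) ∨ ¬(¬W ∧ Z)))):
    ((¬X ∧ ¬Y) ∨ ((¬Z ∧ (U → V)) ∨ ¬(¬W ∧ Z))): β-rule — branch into (¬X ∧ ¬Y)  //  ((¬Z ∧ (U → V)) ∨ ¬(¬W ∧ Z)).
      branch 2.1 (add (¬X ∧ ¬Y)):
        (¬X ∧ ¬Y): α-rule — add ¬X, ¬Y.
        ○ open, literals {X=false, Y=false}.
      branch 2.2 (add ((¬Z ∧ (U → V)) ∨ ¬(¬W ∧ Z))):
        ((¬Z ∧ (U → V)) ∨ ¬(¬W ∧ Z)): β-rule — branch into (¬Z ∧ (U → V))  //  ¬(¬W ∧ Z).
          branch 2.2.1 (add (¬Z ∧ (U → V))):
            (¬Z ∧ (U → V)): α-rule — add ¬Z, (U → V).
            (U → V): β-rule — branch into ¬U  //  V.
              branch 2.2.1.1 (add ¬U):
                ○ open, literals {U=false, Z=false}.
              branch 2.2.1.2 (add V):
                ○ open, literals {V=true, Z=false}.
          branch 2.2.2 (add ¬(¬W ∧ Z)):
            ¬(¬W ∧ Z): β-rule — branch into ¬¬W  //  ¬Z.
              branch 2.2.2.1 (add ¬¬W):
                ○ open, literals {W=true}.
              branch 2.2.2.2 (add ¬Z):
                ○ open, literals {Z=false}.
0 branches closed, 8 open.
Each open branch fixes some atoms; the unmentioned ones are free. Counting distinct full assignments: branch {X=false} (Y, Z, W, V, U) contributes 32 new; branch {X=true} (Y, Z, W, V, U) contributes 32 new; branch {V=false, W=false} (X, Y, Z, U) contributes 0 new; branch {X=false, Y=false} (Z, W, V, U) contributes 0 new; branch {U=false, Z=false} (X, Y, W, V) contributes 0 new; branch {V=true, Z=false} (X, Y, W, U) contributes 0 new; branch {W=true} (X, Y, Z, V, U) contributes 0 new; branch {Z=false} (X, Y, W, V, U) contributes 0 new. Total: 64.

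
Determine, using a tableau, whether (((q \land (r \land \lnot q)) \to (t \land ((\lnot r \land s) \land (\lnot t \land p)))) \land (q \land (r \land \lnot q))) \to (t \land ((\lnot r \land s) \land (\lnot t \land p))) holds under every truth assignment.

Assume the negation and expand:
Initial set: {F ((((q \land (r \land \lnot q)) \to (t \land ((\lnot r \land s) \land (\lnot t \land p)))) \land (q \land (r \land \lnot q))) \to (t \land ((\lnot r \land s) \land (\lnot t \land p))))}.
F ((((q \land (r \land \lnot q)) \to (t \land ((\lnot r \land s) \land (\lnot t \land p)))) \land (q \land (r \land \lnot q))) \to (t \land ((\lnot r \land s) \land (\lnot t \land p)))): α-rule — add T (((q \land (r \land \lnot q)) \to (t \land ((\lnot r \land s) \land (\lnot t \land p)))) \land (q \land (r \land \lnot q))), F (t \land ((\lnot r \land s) \land (\lnot t \land p))).
T (((q \land (r \land \lnot q)) \to (t \land ((\lnot r \land s) \land (\lnot t \land p)))) \land (q \land (r \land \lnot q))): α-rule — add T ((q \land (r \land \lnot q)) \to (t \land ((\lnot r \land s) \land (\lnot t \land p)))), T (q \land (r \land \lnot q)).
T (q \land (r \land \lnot q)): α-rule — add T q, T (r \land \lnot q).
T (r \land \lnot q): α-rule — add T r, T \lnot q.
× closes — contains both q and \lnot q.
All 1 branch closes.
Every branch closed, so the negation is unsatisfiable and the formula is valid.

Valid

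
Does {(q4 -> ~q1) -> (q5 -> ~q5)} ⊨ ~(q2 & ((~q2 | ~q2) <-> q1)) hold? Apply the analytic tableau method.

No

Initial set: {((q4 -> ~q1) -> (q5 -> ~q5)); ~~(q2 & ((~q2 | ~q2) <-> q1))}.
~~(q2 & ((~q2 | ~q2) <-> q1)): α-rule — add q2, ((~q2 | ~q2) <-> q1).
((q4 -> ~q1) -> (q5 -> ~q5)): β-rule — branch into ~(q4 -> ~q1)  //  (q5 -> ~q5).
  branch 1 (add ~(q4 -> ~q1)):
    ~(q4 -> ~q1): α-rule — add q4, ~~q1.
    ((~q2 | ~q2) <-> q1): β-rule — branch into (~q2 | ~q2), q1  //  ~(~q2 | ~q2), ~q1.
      branch 1.1 (add (~q2 | ~q2), q1):
        (~q2 | ~q2): β-rule — branch into ~q2  //  ~q2.
          branch 1.1.1 (add ~q2):
            × closes — contains both q2 and ~q2.
          branch 1.1.2 (add ~q2):
            × closes — contains both q2 and ~q2.
      branch 1.2 (add ~(~q2 | ~q2), ~q1):
        × closes — contains both q1 and ~q1.
  branch 2 (add (q5 -> ~q5)):
    ((~q2 | ~q2) <-> q1): β-rule — branch into (~q2 | ~q2), q1  //  ~(~q2 | ~q2), ~q1.
      branch 2.1 (add (~q2 | ~q2), q1):
        (q5 -> ~q5): β-rule — branch into ~q5  //  ~q5.
          branch 2.1.1 (add ~q5):
            (~q2 | ~q2): β-rule — branch into ~q2  //  ~q2.
              branch 2.1.1.1 (add ~q2):
                × closes — contains both q2 and ~q2.
              branch 2.1.1.2 (add ~q2):
                × closes — contains both q2 and ~q2.
          branch 2.1.2 (add ~q5):
            (~q2 | ~q2): β-rule — branch into ~q2  //  ~q2.
              branch 2.1.2.1 (add ~q2):
                × closes — contains both q2 and ~q2.
              branch 2.1.2.2 (add ~q2):
                × closes — contains both q2 and ~q2.
      branch 2.2 (add ~(~q2 | ~q2), ~q1):
        ~(~q2 | ~q2): α-rule — add ~~q2, ~~q2.
        (q5 -> ~q5): β-rule — branch into ~q5  //  ~q5.
          branch 2.2.1 (add ~q5):
            ○ open, literals {q1=false, q2=true, q5=false}.
          branch 2.2.2 (add ~q5):
            ○ open, literals {q1=false, q2=true, q5=false}.
7 branches closed, 2 open.
An open branch gives a countermodel: q1=false, q2=true, q5=false (unmentioned atoms arbitrary); the premises hold there but the conclusion fails.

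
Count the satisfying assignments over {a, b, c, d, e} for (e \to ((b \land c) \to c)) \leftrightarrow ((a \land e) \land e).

8

Initial set: {((e \to ((b \land c) \to c)) \leftrightarrow ((a \land e) \land e))}.
((e \to ((b \land c) \to c)) \leftrightarrow ((a \land e) \land e)): β-rule — branch into (e \to ((b \land c) \to c)), ((a \land e) \land e)  //  \lnot (e \to ((b \land c) \to c)), \lnot ((a \land e) \land e).
  branch 1 (add (e \to ((b \land c) \to c)), ((a \land e) \land e)):
    ((a \land e) \land e): α-rule — add (a \land e), e.
    (a \land e): α-rule — add a, e.
    (e \to ((b \land c) \to c)): β-rule — branch into \lnot e  //  ((b \land c) \to c).
      branch 1.1 (add \lnot e):
        × closes — contains both e and \lnot e.
      branch 1.2 (add ((b \land c) \to c)):
        ((b \land c) \to c): β-rule — branch into \lnot (b \land c)  //  c.
          branch 1.2.1 (add \lnot (b \land c)):
            \lnot (b \land c): β-rule — branch into \lnot b  //  \lnot c.
              branch 1.2.1.1 (add \lnot b):
                ○ open, literals {a=1, b=0, e=1}.
              branch 1.2.1.2 (add \lnot c):
                ○ open, literals {a=1, c=0, e=1}.
          branch 1.2.2 (add c):
            ○ open, literals {a=1, c=1, e=1}.
  branch 2 (add \lnot (e \to ((b \land c) \to c)), \lnot ((a \land e) \land e)):
    \lnot (e \to ((b \land c) \to c)): α-rule — add e, \lnot ((b \land c) \to c).
    \lnot ((b \land c) \to c): α-rule — add (b \land c), \lnot c.
    (b \land c): α-rule — add b, c.
    × closes — contains both c and \lnot c.
2 branches closed, 3 open.
Each open branch fixes some atoms; the unmentioned ones are free. Counting distinct full assignments: branch {a=1, b=0, e=1} (c, d) contributes 4 new; branch {a=1, c=0, e=1} (b, d) contributes 2 new; branch {a=1, c=1, e=1} (b, d) contributes 2 new. Total: 8.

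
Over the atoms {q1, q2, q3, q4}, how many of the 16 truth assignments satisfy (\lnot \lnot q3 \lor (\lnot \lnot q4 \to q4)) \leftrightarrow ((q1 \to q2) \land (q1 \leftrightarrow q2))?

Initial set: {T ((\lnot \lnot q3 \lor (\lnot \lnot q4 \to q4)) \leftrightarrow ((q1 \to q2) \land (q1 \leftrightarrow q2)))}.
T ((\lnot \lnot q3 \lor (\lnot \lnot q4 \to q4)) \leftrightarrow ((q1 \to q2) \land (q1 \leftrightarrow q2))): β-rule — branch into T (\lnot \lnot q3 \lor (\lnot \lnot q4 \to q4)), T ((q1 \to q2) \land (q1 \leftrightarrow q2))  //  F (\lnot \lnot q3 \lor (\lnot \lnot q4 \to q4)), F ((q1 \to q2) \land (q1 \leftrightarrow q2)).
  branch 1 (add T (\lnot \lnot q3 \lor (\lnot \lnot q4 \to q4)), T ((q1 \to q2) \land (q1 \leftrightarrow q2))):
    T ((q1 \to q2) \land (q1 \leftrightarrow q2)): α-rule — add T (q1 \to q2), T (q1 \leftrightarrow q2).
    T (\lnot \lnot q3 \lor (\lnot \lnot q4 \to q4)): β-rule — branch into T \lnot \lnot q3  //  T (\lnot \lnot q4 \to q4).
      branch 1.1 (add T \lnot \lnot q3):
        T \lnot \lnot q3: drop double negation, giving T q3.
        T (q1 \to q2): β-rule — branch into F q1  //  T q2.
          branch 1.1.1 (add F q1):
            T (q1 \leftrightarrow q2): β-rule — branch into T q1, T q2  //  F q1, F q2.
              branch 1.1.1.1 (add T q1, T q2):
                × closes — contains both q1 and \lnot q1.
              branch 1.1.1.2 (add F q1, F q2):
                ○ open, literals {q1=F, q2=F, q3=T}.
          branch 1.1.2 (add T q2):
            T (q1 \leftrightarrow q2): β-rule — branch into T q1, T q2  //  F q1, F q2.
              branch 1.1.2.1 (add T q1, T q2):
                ○ open, literals {q1=T, q2=T, q3=T}.
              branch 1.1.2.2 (add F q1, F q2):
                × closes — contains both q2 and \lnot q2.
      branch 1.2 (add T (\lnot \lnot q4 \to q4)):
        T (q1 \to q2): β-rule — branch into F q1  //  T q2.
          branch 1.2.1 (add F q1):
            T (q1 \leftrightarrow q2): β-rule — branch into T q1, T q2  //  F q1, F q2.
              branch 1.2.1.1 (add T q1, T q2):
                × closes — contains both q1 and \lnot q1.
              branch 1.2.1.2 (add F q1, F q2):
                T (\lnot \lnot q4 \to q4): β-rule — branch into F \lnot \lnot q4  //  T q4.
                  branch 1.2.1.2.1 (add F \lnot \lnot q4):
                    F \lnot \lnot q4: drop double negation, giving F q4.
                    ○ open, literals {q1=F, q2=F, q4=F}.
                  branch 1.2.1.2.2 (add T q4):
                    ○ open, literals {q1=F, q2=F, q4=T}.
          branch 1.2.2 (add T q2):
            T (q1 \leftrightarrow q2): β-rule — branch into T q1, T q2  //  F q1, F q2.
              branch 1.2.2.1 (add T q1, T q2):
                T (\lnot \lnot q4 \to q4): β-rule — branch into F \lnot \lnot q4  //  T q4.
                  branch 1.2.2.1.1 (add F \lnot \lnot q4):
                    F \lnot \lnot q4: drop double negation, giving F q4.
                    ○ open, literals {q1=T, q2=T, q4=F}.
                  branch 1.2.2.1.2 (add T q4):
                    ○ open, literals {q1=T, q2=T, q4=T}.
              branch 1.2.2.2 (add F q1, F q2):
                × closes — contains both q2 and \lnot q2.
  branch 2 (add F (\lnot \lnot q3 \lor (\lnot \lnot q4 \to q4)), F ((q1 \to q2) \land (q1 \leftrightarrow q2))):
    F (\lnot \lnot q3 \lor (\lnot \lnot q4 \to q4)): α-rule — add F \lnot \lnot q3, F (\lnot \lnot q4 \to q4).
    F \lnot \lnot q3: drop double negation, giving F q3.
    F (\lnot \lnot q4 \to q4): α-rule — add T \lnot \lnot q4, F q4.
    T \lnot \lnot q4: drop double negation, giving T q4.
    × closes — contains both q4 and \lnot q4.
5 branches closed, 6 open.
Each open branch fixes some atoms; the unmentioned ones are free. Counting distinct full assignments: branch {q1=F, q2=F, q3=T} (q4) contributes 2 new; branch {q1=T, q2=T, q3=T} (q4) contributes 2 new; branch {q1=F, q2=F, q4=F} (q3) contributes 1 new; branch {q1=F, q2=F, q4=T} (q3) contributes 1 new; branch {q1=T, q2=T, q4=F} (q3) contributes 1 new; branch {q1=T, q2=T, q4=T} (q3) contributes 1 new. Total: 8.

8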